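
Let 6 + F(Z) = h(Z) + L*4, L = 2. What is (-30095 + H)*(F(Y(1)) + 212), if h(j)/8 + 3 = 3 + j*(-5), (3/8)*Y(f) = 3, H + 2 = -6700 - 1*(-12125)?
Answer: 2615232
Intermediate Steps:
H = 5423 (H = -2 + (-6700 - 1*(-12125)) = -2 + (-6700 + 12125) = -2 + 5425 = 5423)
Y(f) = 8 (Y(f) = (8/3)*3 = 8)
h(j) = -40*j (h(j) = -24 + 8*(3 + j*(-5)) = -24 + 8*(3 - 5*j) = -24 + (24 - 40*j) = -40*j)
F(Z) = 2 - 40*Z (F(Z) = -6 + (-40*Z + 2*4) = -6 + (-40*Z + 8) = -6 + (8 - 40*Z) = 2 - 40*Z)
(-30095 + H)*(F(Y(1)) + 212) = (-30095 + 5423)*((2 - 40*8) + 212) = -24672*((2 - 320) + 212) = -24672*(-318 + 212) = -24672*(-106) = 2615232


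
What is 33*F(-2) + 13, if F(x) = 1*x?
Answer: -53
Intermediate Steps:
F(x) = x
33*F(-2) + 13 = 33*(-2) + 13 = -66 + 13 = -53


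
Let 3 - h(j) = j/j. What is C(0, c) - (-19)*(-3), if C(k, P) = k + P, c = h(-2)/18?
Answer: -512/9 ≈ -56.889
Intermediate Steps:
h(j) = 2 (h(j) = 3 - j/j = 3 - 1*1 = 3 - 1 = 2)
c = ⅑ (c = 2/18 = 2*(1/18) = ⅑ ≈ 0.11111)
C(k, P) = P + k
C(0, c) - (-19)*(-3) = (⅑ + 0) - (-19)*(-3) = ⅑ - 1*57 = ⅑ - 57 = -512/9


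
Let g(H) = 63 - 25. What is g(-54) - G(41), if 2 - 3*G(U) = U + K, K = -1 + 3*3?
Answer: 161/3 ≈ 53.667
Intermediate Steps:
K = 8 (K = -1 + 9 = 8)
G(U) = -2 - U/3 (G(U) = ⅔ - (U + 8)/3 = ⅔ - (8 + U)/3 = ⅔ + (-8/3 - U/3) = -2 - U/3)
g(H) = 38
g(-54) - G(41) = 38 - (-2 - ⅓*41) = 38 - (-2 - 41/3) = 38 - 1*(-47/3) = 38 + 47/3 = 161/3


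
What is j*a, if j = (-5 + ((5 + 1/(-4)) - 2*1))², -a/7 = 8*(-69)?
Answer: 39123/2 ≈ 19562.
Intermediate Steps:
a = 3864 (a = -56*(-69) = -7*(-552) = 3864)
j = 81/16 (j = (-5 + ((5 - ¼) - 2))² = (-5 + (19/4 - 2))² = (-5 + 11/4)² = (-9/4)² = 81/16 ≈ 5.0625)
j*a = (81/16)*3864 = 39123/2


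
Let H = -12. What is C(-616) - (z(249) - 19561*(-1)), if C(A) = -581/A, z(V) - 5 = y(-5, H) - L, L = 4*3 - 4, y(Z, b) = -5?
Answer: -1720581/88 ≈ -19552.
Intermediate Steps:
L = 8 (L = 12 - 4 = 8)
z(V) = -8 (z(V) = 5 + (-5 - 1*8) = 5 + (-5 - 8) = 5 - 13 = -8)
C(-616) - (z(249) - 19561*(-1)) = -581/(-616) - (-8 - 19561*(-1)) = -581*(-1/616) - (-8 + 19561) = 83/88 - 1*19553 = 83/88 - 19553 = -1720581/88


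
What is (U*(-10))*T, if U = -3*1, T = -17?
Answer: -510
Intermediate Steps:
U = -3
(U*(-10))*T = -3*(-10)*(-17) = 30*(-17) = -510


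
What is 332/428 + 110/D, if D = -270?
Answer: 1064/2889 ≈ 0.36829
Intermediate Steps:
332/428 + 110/D = 332/428 + 110/(-270) = 332*(1/428) + 110*(-1/270) = 83/107 - 11/27 = 1064/2889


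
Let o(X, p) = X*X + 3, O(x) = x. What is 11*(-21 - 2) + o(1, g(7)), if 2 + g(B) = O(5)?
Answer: -249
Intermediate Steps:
g(B) = 3 (g(B) = -2 + 5 = 3)
o(X, p) = 3 + X**2 (o(X, p) = X**2 + 3 = 3 + X**2)
11*(-21 - 2) + o(1, g(7)) = 11*(-21 - 2) + (3 + 1**2) = 11*(-23) + (3 + 1) = -253 + 4 = -249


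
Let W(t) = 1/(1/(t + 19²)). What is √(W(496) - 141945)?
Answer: 4*I*√8818 ≈ 375.62*I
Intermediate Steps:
W(t) = 361 + t (W(t) = 1/(1/(t + 361)) = 1/(1/(361 + t)) = 361 + t)
√(W(496) - 141945) = √((361 + 496) - 141945) = √(857 - 141945) = √(-141088) = 4*I*√8818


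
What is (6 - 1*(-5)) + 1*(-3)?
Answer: 8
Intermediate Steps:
(6 - 1*(-5)) + 1*(-3) = (6 + 5) - 3 = 11 - 3 = 8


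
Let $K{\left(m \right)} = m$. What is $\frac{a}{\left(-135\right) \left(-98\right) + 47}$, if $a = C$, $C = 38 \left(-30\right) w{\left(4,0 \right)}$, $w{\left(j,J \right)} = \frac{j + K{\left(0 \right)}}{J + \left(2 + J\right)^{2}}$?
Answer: $- \frac{1140}{13277} \approx -0.085863$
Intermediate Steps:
$w{\left(j,J \right)} = \frac{j}{J + \left(2 + J\right)^{2}}$ ($w{\left(j,J \right)} = \frac{j + 0}{J + \left(2 + J\right)^{2}} = \frac{j}{J + \left(2 + J\right)^{2}}$)
$C = -1140$ ($C = 38 \left(-30\right) \frac{4}{0 + \left(2 + 0\right)^{2}} = - 1140 \frac{4}{0 + 2^{2}} = - 1140 \frac{4}{0 + 4} = - 1140 \cdot \frac{4}{4} = - 1140 \cdot 4 \cdot \frac{1}{4} = \left(-1140\right) 1 = -1140$)
$a = -1140$
$\frac{a}{\left(-135\right) \left(-98\right) + 47} = - \frac{1140}{\left(-135\right) \left(-98\right) + 47} = - \frac{1140}{13230 + 47} = - \frac{1140}{13277}$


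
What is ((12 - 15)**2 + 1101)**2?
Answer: 1232100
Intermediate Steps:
((12 - 15)**2 + 1101)**2 = ((-3)**2 + 1101)**2 = (9 + 1101)**2 = 1110**2 = 1232100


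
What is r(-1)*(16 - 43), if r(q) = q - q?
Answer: 0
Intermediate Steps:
r(q) = 0
r(-1)*(16 - 43) = 0*(16 - 43) = 0*(-27) = 0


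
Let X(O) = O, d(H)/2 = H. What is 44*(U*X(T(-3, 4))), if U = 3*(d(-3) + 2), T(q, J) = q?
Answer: 1584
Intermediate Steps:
d(H) = 2*H
U = -12 (U = 3*(2*(-3) + 2) = 3*(-6 + 2) = 3*(-4) = -12)
44*(U*X(T(-3, 4))) = 44*(-12*(-3)) = 44*36 = 1584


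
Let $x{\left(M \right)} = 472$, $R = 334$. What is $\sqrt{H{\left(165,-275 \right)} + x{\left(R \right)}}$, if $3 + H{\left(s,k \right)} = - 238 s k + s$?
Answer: $2 \sqrt{2699971} \approx 3286.3$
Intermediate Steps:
$H{\left(s,k \right)} = -3 + s - 238 k s$ ($H{\left(s,k \right)} = -3 + \left(- 238 s k + s\right) = -3 - \left(- s + 238 k s\right) = -3 + s - 238 k s$)
$\sqrt{H{\left(165,-275 \right)} + x{\left(R \right)}} = \sqrt{\left(-3 + 165 - \left(-65450\right) 165\right) + 472} = \sqrt{\left(-3 + 165 + 10799250\right) + 472} = \sqrt{10799412 + 472} = \sqrt{10799884} = 2 \sqrt{2699971}$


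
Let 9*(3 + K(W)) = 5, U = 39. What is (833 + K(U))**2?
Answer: 55875625/81 ≈ 6.8982e+5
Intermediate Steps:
K(W) = -22/9 (K(W) = -3 + (1/9)*5 = -3 + 5/9 = -22/9)
(833 + K(U))**2 = (833 - 22/9)**2 = (7475/9)**2 = 55875625/81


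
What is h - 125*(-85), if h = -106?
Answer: 10519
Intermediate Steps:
h - 125*(-85) = -106 - 125*(-85) = -106 + 10625 = 10519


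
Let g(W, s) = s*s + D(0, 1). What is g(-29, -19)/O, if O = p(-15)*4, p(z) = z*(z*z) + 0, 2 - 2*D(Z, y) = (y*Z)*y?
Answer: -181/6750 ≈ -0.026815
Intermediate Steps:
D(Z, y) = 1 - Z*y**2/2 (D(Z, y) = 1 - y*Z*y/2 = 1 - Z*y*y/2 = 1 - Z*y**2/2)
p(z) = z**3 (p(z) = z*z**2 + 0 = z**3 + 0 = z**3)
g(W, s) = 1 + s**2 (g(W, s) = s*s + (1 - 1/2*0*1**2) = s**2 + (1 - 1/2*0*1) = s**2 + (1 + 0) = s**2 + 1 = 1 + s**2)
O = -13500 (O = (-15)**3*4 = -3375*4 = -13500)
g(-29, -19)/O = (1 + (-19)**2)/(-13500) = (1 + 361)*(-1/13500) = 362*(-1/13500) = -181/6750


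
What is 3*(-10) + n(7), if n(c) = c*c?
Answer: 19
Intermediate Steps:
n(c) = c²
3*(-10) + n(7) = 3*(-10) + 7² = -30 + 49 = 19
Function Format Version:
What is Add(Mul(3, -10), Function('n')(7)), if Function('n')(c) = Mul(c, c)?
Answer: 19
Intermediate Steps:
Function('n')(c) = Pow(c, 2)
Add(Mul(3, -10), Function('n')(7)) = Add(Mul(3, -10), Pow(7, 2)) = Add(-30, 49) = 19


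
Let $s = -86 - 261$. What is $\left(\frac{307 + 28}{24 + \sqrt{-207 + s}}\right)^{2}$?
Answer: $\frac{112225}{\left(24 + i \sqrt{554}\right)^{2}} \approx 1.9335 - 99.295 i$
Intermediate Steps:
$s = -347$
$\left(\frac{307 + 28}{24 + \sqrt{-207 + s}}\right)^{2} = \left(\frac{307 + 28}{24 + \sqrt{-207 - 347}}\right)^{2} = \left(\frac{335}{24 + \sqrt{-554}}\right)^{2} = \left(\frac{335}{24 + i \sqrt{554}}\right)^{2} = \frac{112225}{\left(24 + i \sqrt{554}\right)^{2}}$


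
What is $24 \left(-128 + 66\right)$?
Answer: $-1488$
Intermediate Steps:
$24 \left(-128 + 66\right) = 24 \left(-62\right) = -1488$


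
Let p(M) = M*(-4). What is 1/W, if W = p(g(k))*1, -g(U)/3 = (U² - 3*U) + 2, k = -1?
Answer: 1/72 ≈ 0.013889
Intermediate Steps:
g(U) = -6 - 3*U² + 9*U (g(U) = -3*((U² - 3*U) + 2) = -3*(2 + U² - 3*U) = -6 - 3*U² + 9*U)
p(M) = -4*M
W = 72 (W = -4*(-6 - 3*(-1)² + 9*(-1))*1 = -4*(-6 - 3*1 - 9)*1 = -4*(-6 - 3 - 9)*1 = -4*(-18)*1 = 72*1 = 72)
1/W = 1/72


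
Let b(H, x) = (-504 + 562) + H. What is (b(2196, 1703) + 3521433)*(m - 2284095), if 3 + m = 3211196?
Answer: 3266803170326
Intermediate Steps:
b(H, x) = 58 + H
m = 3211193 (m = -3 + 3211196 = 3211193)
(b(2196, 1703) + 3521433)*(m - 2284095) = ((58 + 2196) + 3521433)*(3211193 - 2284095) = (2254 + 3521433)*927098 = 3523687*927098 = 3266803170326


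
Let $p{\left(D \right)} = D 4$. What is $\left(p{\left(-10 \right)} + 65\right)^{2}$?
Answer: $625$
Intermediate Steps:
$p{\left(D \right)} = 4 D$
$\left(p{\left(-10 \right)} + 65\right)^{2} = \left(4 \left(-10\right) + 65\right)^{2} = \left(-40 + 65\right)^{2} = 25^{2} = 625$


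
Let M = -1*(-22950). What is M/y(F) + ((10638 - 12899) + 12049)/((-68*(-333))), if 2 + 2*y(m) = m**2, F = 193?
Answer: 20646077/12403251 ≈ 1.6646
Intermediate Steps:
M = 22950
y(m) = -1 + m**2/2
M/y(F) + ((10638 - 12899) + 12049)/((-68*(-333))) = 22950/(-1 + (1/2)*193**2) + ((10638 - 12899) + 12049)/((-68*(-333))) = 22950/(-1 + (1/2)*37249) + (-2261 + 12049)/22644 = 22950/(-1 + 37249/2) + 9788*(1/22644) = 22950/(37247/2) + 2447/5661 = 22950*(2/37247) + 2447/5661 = 2700/2191 + 2447/5661 = 20646077/12403251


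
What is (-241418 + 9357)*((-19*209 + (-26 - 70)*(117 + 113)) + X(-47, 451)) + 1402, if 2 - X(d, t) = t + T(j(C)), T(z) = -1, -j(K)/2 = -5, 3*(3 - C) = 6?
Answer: 6149385841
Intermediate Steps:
C = 1 (C = 3 - ⅓*6 = 3 - 2 = 1)
j(K) = 10 (j(K) = -2*(-5) = 10)
X(d, t) = 3 - t (X(d, t) = 2 - (t - 1) = 2 - (-1 + t) = 2 + (1 - t) = 3 - t)
(-241418 + 9357)*((-19*209 + (-26 - 70)*(117 + 113)) + X(-47, 451)) + 1402 = (-241418 + 9357)*((-19*209 + (-26 - 70)*(117 + 113)) + (3 - 1*451)) + 1402 = -232061*((-3971 - 96*230) + (3 - 451)) + 1402 = -232061*((-3971 - 22080) - 448) + 1402 = -232061*(-26051 - 448) + 1402 = -232061*(-26499) + 1402 = 6149384439 + 1402 = 6149385841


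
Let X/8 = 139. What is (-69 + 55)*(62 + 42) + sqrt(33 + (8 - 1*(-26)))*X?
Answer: -1456 + 1112*sqrt(67) ≈ 7646.1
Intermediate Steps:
X = 1112 (X = 8*139 = 1112)
(-69 + 55)*(62 + 42) + sqrt(33 + (8 - 1*(-26)))*X = (-69 + 55)*(62 + 42) + sqrt(33 + (8 - 1*(-26)))*1112 = -14*104 + sqrt(33 + (8 + 26))*1112 = -1456 + sqrt(33 + 34)*1112 = -1456 + sqrt(67)*1112 = -1456 + 1112*sqrt(67)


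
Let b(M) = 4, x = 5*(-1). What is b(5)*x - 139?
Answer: -159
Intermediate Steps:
x = -5
b(5)*x - 139 = 4*(-5) - 139 = -20 - 139 = -159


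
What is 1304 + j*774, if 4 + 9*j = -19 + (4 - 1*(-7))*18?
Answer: 16354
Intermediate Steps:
j = 175/9 (j = -4/9 + (-19 + (4 - 1*(-7))*18)/9 = -4/9 + (-19 + (4 + 7)*18)/9 = -4/9 + (-19 + 11*18)/9 = -4/9 + (-19 + 198)/9 = -4/9 + (⅑)*179 = -4/9 + 179/9 = 175/9 ≈ 19.444)
1304 + j*774 = 1304 + (175/9)*774 = 1304 + 15050 = 16354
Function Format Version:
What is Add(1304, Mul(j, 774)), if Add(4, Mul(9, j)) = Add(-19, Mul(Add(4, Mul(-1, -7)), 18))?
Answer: 16354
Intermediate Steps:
j = Rational(175, 9) (j = Add(Rational(-4, 9), Mul(Rational(1, 9), Add(-19, Mul(Add(4, Mul(-1, -7)), 18)))) = Add(Rational(-4, 9), Mul(Rational(1, 9), Add(-19, Mul(Add(4, 7), 18)))) = Add(Rational(-4, 9), Mul(Rational(1, 9), Add(-19, Mul(11, 18)))) = Add(Rational(-4, 9), Mul(Rational(1, 9), Add(-19, 198))) = Add(Rational(-4, 9), Mul(Rational(1, 9), 179)) = Add(Rational(-4, 9), Rational(179, 9)) = Rational(175, 9) ≈ 19.444)
Add(1304, Mul(j, 774)) = Add(1304, Mul(Rational(175, 9), 774)) = Add(1304, 15050) = 16354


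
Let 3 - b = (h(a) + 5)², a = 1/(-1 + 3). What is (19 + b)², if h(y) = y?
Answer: 1089/16 ≈ 68.063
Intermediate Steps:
a = ½ (a = 1/2 = ½ ≈ 0.50000)
b = -109/4 (b = 3 - (½ + 5)² = 3 - (11/2)² = 3 - 1*121/4 = 3 - 121/4 = -109/4 ≈ -27.250)
(19 + b)² = (19 - 109/4)² = (-33/4)² = 1089/16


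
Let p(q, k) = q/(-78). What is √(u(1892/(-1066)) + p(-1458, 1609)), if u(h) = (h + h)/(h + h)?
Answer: 16*√13/13 ≈ 4.4376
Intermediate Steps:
u(h) = 1 (u(h) = (2*h)/((2*h)) = (2*h)*(1/(2*h)) = 1)
p(q, k) = -q/78 (p(q, k) = q*(-1/78) = -q/78)
√(u(1892/(-1066)) + p(-1458, 1609)) = √(1 - 1/78*(-1458)) = √(1 + 243/13) = √(256/13) = 16*√13/13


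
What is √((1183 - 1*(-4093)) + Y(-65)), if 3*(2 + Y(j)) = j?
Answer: √47271/3 ≈ 72.473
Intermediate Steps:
Y(j) = -2 + j/3
√((1183 - 1*(-4093)) + Y(-65)) = √((1183 - 1*(-4093)) + (-2 + (⅓)*(-65))) = √((1183 + 4093) + (-2 - 65/3)) = √(5276 - 71/3) = √(15757/3) = √47271/3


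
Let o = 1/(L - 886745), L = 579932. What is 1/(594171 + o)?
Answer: 306813/182299387022 ≈ 1.6830e-6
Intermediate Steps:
o = -1/306813 (o = 1/(579932 - 886745) = 1/(-306813) = -1/306813 ≈ -3.2593e-6)
1/(594171 + o) = 1/(594171 - 1/306813) = 1/(182299387022/306813) = 306813/182299387022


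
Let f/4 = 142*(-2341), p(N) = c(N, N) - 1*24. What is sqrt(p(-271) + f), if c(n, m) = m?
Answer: I*sqrt(1329983) ≈ 1153.2*I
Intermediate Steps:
p(N) = -24 + N (p(N) = N - 1*24 = N - 24 = -24 + N)
f = -1329688 (f = 4*(142*(-2341)) = 4*(-332422) = -1329688)
sqrt(p(-271) + f) = sqrt((-24 - 271) - 1329688) = sqrt(-295 - 1329688) = sqrt(-1329983) = I*sqrt(1329983)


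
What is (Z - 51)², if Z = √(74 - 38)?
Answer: 2025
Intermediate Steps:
Z = 6 (Z = √36 = 6)
(Z - 51)² = (6 - 51)² = (-45)² = 2025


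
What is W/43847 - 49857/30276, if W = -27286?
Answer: -1004063605/442503924 ≈ -2.2691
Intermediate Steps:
W/43847 - 49857/30276 = -27286/43847 - 49857/30276 = -27286*1/43847 - 49857*1/30276 = -27286/43847 - 16619/10092 = -1004063605/442503924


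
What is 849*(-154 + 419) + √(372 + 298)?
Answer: 224985 + √670 ≈ 2.2501e+5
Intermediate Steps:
849*(-154 + 419) + √(372 + 298) = 849*265 + √670 = 224985 + √670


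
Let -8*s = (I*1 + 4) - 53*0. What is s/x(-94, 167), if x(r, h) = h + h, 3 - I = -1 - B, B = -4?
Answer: -1/668 ≈ -0.0014970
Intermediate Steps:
I = 0 (I = 3 - (-1 - 1*(-4)) = 3 - (-1 + 4) = 3 - 1*3 = 3 - 3 = 0)
x(r, h) = 2*h
s = -½ (s = -((0*1 + 4) - 53*0)/8 = -((0 + 4) + 0)/8 = -(4 + 0)/8 = -⅛*4 = -½ ≈ -0.50000)
s/x(-94, 167) = -1/(2*(2*167)) = -½/334 = -½*1/334 = -1/668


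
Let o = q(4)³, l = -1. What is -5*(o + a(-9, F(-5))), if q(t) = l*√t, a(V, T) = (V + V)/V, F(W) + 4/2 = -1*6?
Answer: 30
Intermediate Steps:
F(W) = -8 (F(W) = -2 - 1*6 = -2 - 6 = -8)
a(V, T) = 2 (a(V, T) = (2*V)/V = 2)
q(t) = -√t
o = -8 (o = (-√4)³ = (-1*2)³ = (-2)³ = -8)
-5*(o + a(-9, F(-5))) = -5*(-8 + 2) = -5*(-6) = 30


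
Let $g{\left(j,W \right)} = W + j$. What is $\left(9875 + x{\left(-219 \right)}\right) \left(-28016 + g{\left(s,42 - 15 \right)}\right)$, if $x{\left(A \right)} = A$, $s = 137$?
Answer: $-268938912$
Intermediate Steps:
$\left(9875 + x{\left(-219 \right)}\right) \left(-28016 + g{\left(s,42 - 15 \right)}\right) = \left(9875 - 219\right) \left(-28016 + \left(\left(42 - 15\right) + 137\right)\right) = 9656 \left(-28016 + \left(\left(42 - 15\right) + 137\right)\right) = 9656 \left(-28016 + \left(27 + 137\right)\right) = 9656 \left(-28016 + 164\right) = 9656 \left(-27852\right) = -268938912$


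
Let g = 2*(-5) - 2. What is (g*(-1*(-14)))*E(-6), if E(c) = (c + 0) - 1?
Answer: 1176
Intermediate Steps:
E(c) = -1 + c (E(c) = c - 1 = -1 + c)
g = -12 (g = -10 - 2 = -12)
(g*(-1*(-14)))*E(-6) = (-(-12)*(-14))*(-1 - 6) = -12*14*(-7) = -168*(-7) = 1176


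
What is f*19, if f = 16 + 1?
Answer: 323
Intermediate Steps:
f = 17
f*19 = 17*19 = 323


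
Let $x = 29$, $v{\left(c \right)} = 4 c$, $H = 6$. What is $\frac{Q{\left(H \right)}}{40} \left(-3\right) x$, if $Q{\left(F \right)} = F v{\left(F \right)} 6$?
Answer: $- \frac{9396}{5} \approx -1879.2$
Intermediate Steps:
$Q{\left(F \right)} = 24 F^{2}$ ($Q{\left(F \right)} = F 4 F 6 = 4 F^{2} \cdot 6 = 24 F^{2}$)
$\frac{Q{\left(H \right)}}{40} \left(-3\right) x = \frac{24 \cdot 6^{2}}{40} \left(-3\right) 29 = 24 \cdot 36 \cdot \frac{1}{40} \left(-3\right) 29 = 864 \cdot \frac{1}{40} \left(-3\right) 29 = \frac{108}{5} \left(-3\right) 29 = \left(- \frac{324}{5}\right) 29 = - \frac{9396}{5}$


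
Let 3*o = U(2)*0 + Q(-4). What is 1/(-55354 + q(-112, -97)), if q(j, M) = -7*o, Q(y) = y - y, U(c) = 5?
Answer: -1/55354 ≈ -1.8066e-5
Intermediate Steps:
Q(y) = 0
o = 0 (o = (5*0 + 0)/3 = (0 + 0)/3 = (1/3)*0 = 0)
q(j, M) = 0 (q(j, M) = -7*0 = 0)
1/(-55354 + q(-112, -97)) = 1/(-55354 + 0) = 1/(-55354) = -1/55354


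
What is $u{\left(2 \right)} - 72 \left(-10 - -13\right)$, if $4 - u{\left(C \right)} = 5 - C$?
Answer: $-215$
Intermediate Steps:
$u{\left(C \right)} = -1 + C$ ($u{\left(C \right)} = 4 - \left(5 - C\right) = 4 + \left(-5 + C\right) = -1 + C$)
$u{\left(2 \right)} - 72 \left(-10 - -13\right) = \left(-1 + 2\right) - 72 \left(-10 - -13\right) = 1 - 72 \left(-10 + 13\right) = 1 - 216 = -215$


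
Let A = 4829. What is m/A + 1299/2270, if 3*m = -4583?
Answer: 8415203/32885490 ≈ 0.25589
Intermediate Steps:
m = -4583/3 (m = (1/3)*(-4583) = -4583/3 ≈ -1527.7)
m/A + 1299/2270 = -4583/3/4829 + 1299/2270 = -4583/3*1/4829 + 1299*(1/2270) = -4583/14487 + 1299/2270 = 8415203/32885490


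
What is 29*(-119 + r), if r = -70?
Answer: -5481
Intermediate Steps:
29*(-119 + r) = 29*(-119 - 70) = 29*(-189) = -5481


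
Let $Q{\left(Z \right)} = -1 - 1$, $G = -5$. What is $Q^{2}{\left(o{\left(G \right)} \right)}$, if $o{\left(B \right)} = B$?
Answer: $4$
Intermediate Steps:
$Q{\left(Z \right)} = -2$ ($Q{\left(Z \right)} = -1 - 1 = -2$)
$Q^{2}{\left(o{\left(G \right)} \right)} = \left(-2\right)^{2} = 4$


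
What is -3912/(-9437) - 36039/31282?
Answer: -217724859/295208234 ≈ -0.73753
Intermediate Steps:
-3912/(-9437) - 36039/31282 = -3912*(-1/9437) - 36039*1/31282 = 3912/9437 - 36039/31282 = -217724859/295208234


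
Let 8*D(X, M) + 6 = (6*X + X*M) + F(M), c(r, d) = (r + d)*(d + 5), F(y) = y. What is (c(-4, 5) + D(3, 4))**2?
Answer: 729/4 ≈ 182.25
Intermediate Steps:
c(r, d) = (5 + d)*(d + r) (c(r, d) = (d + r)*(5 + d) = (5 + d)*(d + r))
D(X, M) = -3/4 + M/8 + 3*X/4 + M*X/8 (D(X, M) = -3/4 + ((6*X + X*M) + M)/8 = -3/4 + ((6*X + M*X) + M)/8 = -3/4 + (M + 6*X + M*X)/8 = -3/4 + (M/8 + 3*X/4 + M*X/8) = -3/4 + M/8 + 3*X/4 + M*X/8)
(c(-4, 5) + D(3, 4))**2 = ((5**2 + 5*5 + 5*(-4) + 5*(-4)) + (-3/4 + (1/8)*4 + (3/4)*3 + (1/8)*4*3))**2 = ((25 + 25 - 20 - 20) + (-3/4 + 1/2 + 9/4 + 3/2))**2 = (10 + 7/2)**2 = (27/2)**2 = 729/4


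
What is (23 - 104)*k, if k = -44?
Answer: 3564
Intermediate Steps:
(23 - 104)*k = (23 - 104)*(-44) = -81*(-44) = 3564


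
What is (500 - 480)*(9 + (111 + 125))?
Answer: 4900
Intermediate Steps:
(500 - 480)*(9 + (111 + 125)) = 20*(9 + 236) = 20*245 = 4900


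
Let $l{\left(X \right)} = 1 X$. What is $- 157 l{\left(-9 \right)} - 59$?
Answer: $1354$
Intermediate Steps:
$l{\left(X \right)} = X$
$- 157 l{\left(-9 \right)} - 59 = \left(-157\right) \left(-9\right) - 59 = 1413 - 59 = 1354$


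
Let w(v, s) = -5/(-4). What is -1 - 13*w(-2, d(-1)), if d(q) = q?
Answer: -69/4 ≈ -17.250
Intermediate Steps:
w(v, s) = 5/4 (w(v, s) = -5*(-¼) = 5/4)
-1 - 13*w(-2, d(-1)) = -1 - 13*5/4 = -1 - 65/4 = -69/4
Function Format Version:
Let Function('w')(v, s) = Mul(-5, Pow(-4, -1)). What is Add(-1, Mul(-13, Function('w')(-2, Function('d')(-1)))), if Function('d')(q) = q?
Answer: Rational(-69, 4) ≈ -17.250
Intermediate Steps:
Function('w')(v, s) = Rational(5, 4) (Function('w')(v, s) = Mul(-5, Rational(-1, 4)) = Rational(5, 4))
Add(-1, Mul(-13, Function('w')(-2, Function('d')(-1)))) = Add(-1, Mul(-13, Rational(5, 4))) = Add(-1, Rational(-65, 4)) = Rational(-69, 4)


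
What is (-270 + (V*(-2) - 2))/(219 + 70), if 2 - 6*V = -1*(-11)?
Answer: -269/289 ≈ -0.93080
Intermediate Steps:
V = -3/2 (V = ⅓ - (-1)*(-11)/6 = ⅓ - ⅙*11 = ⅓ - 11/6 = -3/2 ≈ -1.5000)
(-270 + (V*(-2) - 2))/(219 + 70) = (-270 + (-3/2*(-2) - 2))/(219 + 70) = (-270 + (3 - 2))/289 = (-270 + 1)*(1/289) = -269*1/289 = -269/289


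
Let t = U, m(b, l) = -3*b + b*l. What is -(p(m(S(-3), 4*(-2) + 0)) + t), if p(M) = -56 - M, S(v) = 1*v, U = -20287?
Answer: 20376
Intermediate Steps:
S(v) = v
t = -20287
-(p(m(S(-3), 4*(-2) + 0)) + t) = -((-56 - (-3)*(-3 + (4*(-2) + 0))) - 20287) = -((-56 - (-3)*(-3 + (-8 + 0))) - 20287) = -((-56 - (-3)*(-3 - 8)) - 20287) = -((-56 - (-3)*(-11)) - 20287) = -((-56 - 1*33) - 20287) = -((-56 - 33) - 20287) = -(-89 - 20287) = -1*(-20376) = 20376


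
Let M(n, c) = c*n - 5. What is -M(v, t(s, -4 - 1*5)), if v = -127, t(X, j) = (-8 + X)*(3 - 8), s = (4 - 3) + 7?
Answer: 5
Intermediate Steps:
s = 8 (s = 1 + 7 = 8)
t(X, j) = 40 - 5*X (t(X, j) = (-8 + X)*(-5) = 40 - 5*X)
M(n, c) = -5 + c*n
-M(v, t(s, -4 - 1*5)) = -(-5 + (40 - 5*8)*(-127)) = -(-5 + (40 - 40)*(-127)) = -(-5 + 0*(-127)) = -(-5 + 0) = -1*(-5) = 5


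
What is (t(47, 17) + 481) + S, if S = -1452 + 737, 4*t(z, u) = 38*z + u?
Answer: 867/4 ≈ 216.75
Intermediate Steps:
t(z, u) = u/4 + 19*z/2 (t(z, u) = (38*z + u)/4 = (u + 38*z)/4 = u/4 + 19*z/2)
S = -715
(t(47, 17) + 481) + S = (((¼)*17 + (19/2)*47) + 481) - 715 = ((17/4 + 893/2) + 481) - 715 = (1803/4 + 481) - 715 = 3727/4 - 715 = 867/4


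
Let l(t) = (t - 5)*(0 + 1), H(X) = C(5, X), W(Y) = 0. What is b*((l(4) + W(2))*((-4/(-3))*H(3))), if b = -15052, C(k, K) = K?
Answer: 60208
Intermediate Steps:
H(X) = X
l(t) = -5 + t (l(t) = (-5 + t)*1 = -5 + t)
b*((l(4) + W(2))*((-4/(-3))*H(3))) = -15052*((-5 + 4) + 0)*-4/(-3)*3 = -15052*(-1 + 0)*-4*(-⅓)*3 = -(-15052)*(4/3)*3 = -(-15052)*4 = -15052*(-4) = 60208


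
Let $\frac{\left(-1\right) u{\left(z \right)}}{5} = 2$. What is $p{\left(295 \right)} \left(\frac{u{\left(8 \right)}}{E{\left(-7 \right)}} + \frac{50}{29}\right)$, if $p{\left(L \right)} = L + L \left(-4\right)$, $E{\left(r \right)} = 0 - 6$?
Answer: $- \frac{87025}{29} \approx -3000.9$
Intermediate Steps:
$u{\left(z \right)} = -10$ ($u{\left(z \right)} = \left(-5\right) 2 = -10$)
$E{\left(r \right)} = -6$ ($E{\left(r \right)} = 0 - 6 = -6$)
$p{\left(L \right)} = - 3 L$ ($p{\left(L \right)} = L - 4 L = - 3 L$)
$p{\left(295 \right)} \left(\frac{u{\left(8 \right)}}{E{\left(-7 \right)}} + \frac{50}{29}\right) = \left(-3\right) 295 \left(- \frac{10}{-6} + \frac{50}{29}\right) = - 885 \left(\left(-10\right) \left(- \frac{1}{6}\right) + 50 \cdot \frac{1}{29}\right) = - 885 \left(\frac{5}{3} + \frac{50}{29}\right) = \left(-885\right) \frac{295}{87} = - \frac{87025}{29}$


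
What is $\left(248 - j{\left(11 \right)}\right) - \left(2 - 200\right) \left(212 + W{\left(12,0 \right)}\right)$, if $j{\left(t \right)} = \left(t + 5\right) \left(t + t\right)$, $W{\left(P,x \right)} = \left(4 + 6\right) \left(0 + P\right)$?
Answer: $65632$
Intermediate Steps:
$W{\left(P,x \right)} = 10 P$
$j{\left(t \right)} = 2 t \left(5 + t\right)$ ($j{\left(t \right)} = \left(5 + t\right) 2 t = 2 t \left(5 + t\right)$)
$\left(248 - j{\left(11 \right)}\right) - \left(2 - 200\right) \left(212 + W{\left(12,0 \right)}\right) = \left(248 - 2 \cdot 11 \left(5 + 11\right)\right) - \left(2 - 200\right) \left(212 + 10 \cdot 12\right) = \left(248 - 2 \cdot 11 \cdot 16\right) - - 198 \left(212 + 120\right) = \left(248 - 352\right) - \left(-198\right) 332 = \left(248 - 352\right) - -65736 = -104 + 65736 = 65632$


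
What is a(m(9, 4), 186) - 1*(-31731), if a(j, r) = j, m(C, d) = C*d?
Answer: 31767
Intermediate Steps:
a(m(9, 4), 186) - 1*(-31731) = 9*4 - 1*(-31731) = 36 + 31731 = 31767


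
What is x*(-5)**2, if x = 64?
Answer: 1600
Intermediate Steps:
x*(-5)**2 = 64*(-5)**2 = 64*25 = 1600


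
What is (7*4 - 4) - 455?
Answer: -431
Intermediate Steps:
(7*4 - 4) - 455 = (28 - 4) - 455 = 24 - 455 = -431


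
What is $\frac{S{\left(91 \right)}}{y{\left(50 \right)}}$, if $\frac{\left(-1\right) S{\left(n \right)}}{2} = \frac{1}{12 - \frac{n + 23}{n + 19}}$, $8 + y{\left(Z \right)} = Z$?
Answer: $- \frac{55}{12663} \approx -0.0043434$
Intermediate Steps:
$y{\left(Z \right)} = -8 + Z$
$S{\left(n \right)} = - \frac{2}{12 - \frac{23 + n}{19 + n}}$ ($S{\left(n \right)} = - \frac{2}{12 - \frac{n + 23}{n + 19}} = - \frac{2}{12 - \frac{23 + n}{19 + n}}$)
$\frac{S{\left(91 \right)}}{y{\left(50 \right)}} = \frac{2 \frac{1}{205 + 11 \cdot 91} \left(-19 - 91\right)}{-8 + 50} = \frac{2 \frac{1}{205 + 1001} \left(-19 - 91\right)}{42} = 2 \cdot \frac{1}{1206} \left(-110\right) \frac{1}{42} = \left(- \frac{110}{603}\right) \frac{1}{42} = - \frac{55}{12663}$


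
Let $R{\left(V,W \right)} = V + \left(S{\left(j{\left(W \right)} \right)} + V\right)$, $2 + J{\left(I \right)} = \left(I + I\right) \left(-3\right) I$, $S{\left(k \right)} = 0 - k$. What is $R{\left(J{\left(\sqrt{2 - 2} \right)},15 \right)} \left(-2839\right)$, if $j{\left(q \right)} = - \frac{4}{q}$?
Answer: $\frac{158984}{15} \approx 10599.0$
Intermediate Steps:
$S{\left(k \right)} = - k$
$J{\left(I \right)} = -2 - 6 I^{2}$ ($J{\left(I \right)} = -2 + \left(I + I\right) \left(-3\right) I = -2 + 2 I \left(-3\right) I = -2 + - 6 I I = -2 - 6 I^{2}$)
$R{\left(V,W \right)} = 2 V + \frac{4}{W}$ ($R{\left(V,W \right)} = V + \left(- \frac{-4}{W} + V\right) = V + \left(\frac{4}{W} + V\right) = V + \left(V + \frac{4}{W}\right) = 2 V + \frac{4}{W}$)
$R{\left(J{\left(\sqrt{2 - 2} \right)},15 \right)} \left(-2839\right) = \left(2 \left(-2 - 6 \left(\sqrt{2 - 2}\right)^{2}\right) + \frac{4}{15}\right) \left(-2839\right) = \left(2 \left(-2 - 6 \left(\sqrt{0}\right)^{2}\right) + 4 \cdot \frac{1}{15}\right) \left(-2839\right) = \left(2 \left(-2 - 6 \cdot 0^{2}\right) + \frac{4}{15}\right) \left(-2839\right) = \left(2 \left(-2 - 0\right) + \frac{4}{15}\right) \left(-2839\right) = \left(2 \left(-2 + 0\right) + \frac{4}{15}\right) \left(-2839\right) = \left(2 \left(-2\right) + \frac{4}{15}\right) \left(-2839\right) = \left(-4 + \frac{4}{15}\right) \left(-2839\right) = \left(- \frac{56}{15}\right) \left(-2839\right) = \frac{158984}{15}$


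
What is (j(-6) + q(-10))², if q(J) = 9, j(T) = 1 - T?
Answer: 256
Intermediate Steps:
(j(-6) + q(-10))² = ((1 - 1*(-6)) + 9)² = ((1 + 6) + 9)² = (7 + 9)² = 16² = 256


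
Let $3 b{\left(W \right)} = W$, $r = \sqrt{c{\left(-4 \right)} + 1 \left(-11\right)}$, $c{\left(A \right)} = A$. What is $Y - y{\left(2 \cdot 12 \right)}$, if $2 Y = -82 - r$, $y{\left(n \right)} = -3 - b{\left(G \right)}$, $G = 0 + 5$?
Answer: $- \frac{109}{3} - \frac{i \sqrt{15}}{2} \approx -36.333 - 1.9365 i$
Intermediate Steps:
$r = i \sqrt{15}$ ($r = \sqrt{-4 + 1 \left(-11\right)} = \sqrt{-4 - 11} = \sqrt{-15} = i \sqrt{15} \approx 3.873 i$)
$G = 5$
$b{\left(W \right)} = \frac{W}{3}$
$y{\left(n \right)} = - \frac{14}{3}$ ($y{\left(n \right)} = -3 - \frac{1}{3} \cdot 5 = -3 - \frac{5}{3} = - \frac{14}{3}$)
$Y = -41 - \frac{i \sqrt{15}}{2}$ ($Y = \frac{-82 - i \sqrt{15}}{2} = -41 - \frac{i \sqrt{15}}{2} \approx -41.0 - 1.9365 i$)
$Y - y{\left(2 \cdot 12 \right)} = \left(-41 - \frac{i \sqrt{15}}{2}\right) - - \frac{14}{3} = \left(-41 - \frac{i \sqrt{15}}{2}\right) + \frac{14}{3} = - \frac{109}{3} - \frac{i \sqrt{15}}{2}$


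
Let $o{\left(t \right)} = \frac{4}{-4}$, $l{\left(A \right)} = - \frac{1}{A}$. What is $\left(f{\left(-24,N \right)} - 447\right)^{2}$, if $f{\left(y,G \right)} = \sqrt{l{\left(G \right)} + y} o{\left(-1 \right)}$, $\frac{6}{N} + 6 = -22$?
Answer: $\frac{\left(1341 + i \sqrt{174}\right)^{2}}{9} \approx 1.9979 \cdot 10^{5} + 3930.9 i$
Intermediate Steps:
$N = - \frac{3}{14}$ ($N = \frac{6}{-6 - 22} = \frac{6}{-28} = 6 \left(- \frac{1}{28}\right) = - \frac{3}{14} \approx -0.21429$)
$o{\left(t \right)} = -1$ ($o{\left(t \right)} = 4 \left(- \frac{1}{4}\right) = -1$)
$f{\left(y,G \right)} = - \sqrt{y - \frac{1}{G}}$ ($f{\left(y,G \right)} = \sqrt{- \frac{1}{G} + y} \left(-1\right) = \sqrt{y - \frac{1}{G}} \left(-1\right) = - \sqrt{y - \frac{1}{G}}$)
$\left(f{\left(-24,N \right)} - 447\right)^{2} = \left(- \sqrt{-24 - \frac{1}{- \frac{3}{14}}} - 447\right)^{2} = \left(- \sqrt{-24 - - \frac{14}{3}} - 447\right)^{2} = \left(- \sqrt{-24 + \frac{14}{3}} - 447\right)^{2} = \left(- \sqrt{- \frac{58}{3}} - 447\right)^{2} = \left(- \frac{i \sqrt{174}}{3} - 447\right)^{2} = \left(-447 - \frac{i \sqrt{174}}{3}\right)^{2}$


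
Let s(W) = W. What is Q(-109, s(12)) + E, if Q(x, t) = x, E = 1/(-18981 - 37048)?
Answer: -6107162/56029 ≈ -109.00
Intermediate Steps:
E = -1/56029 (E = 1/(-56029) = -1/56029 ≈ -1.7848e-5)
Q(-109, s(12)) + E = -109 - 1/56029 = -6107162/56029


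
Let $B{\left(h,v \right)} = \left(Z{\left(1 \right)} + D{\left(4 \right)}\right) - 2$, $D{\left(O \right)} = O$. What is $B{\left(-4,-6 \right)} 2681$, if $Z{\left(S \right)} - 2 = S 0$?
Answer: $10724$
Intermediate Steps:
$Z{\left(S \right)} = 2$ ($Z{\left(S \right)} = 2 + S 0 = 2 + 0 = 2$)
$B{\left(h,v \right)} = 4$ ($B{\left(h,v \right)} = \left(2 + 4\right) - 2 = 6 - 2 = 4$)
$B{\left(-4,-6 \right)} 2681 = 4 \cdot 2681 = 10724$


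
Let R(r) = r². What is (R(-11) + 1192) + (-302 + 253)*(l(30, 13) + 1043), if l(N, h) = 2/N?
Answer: -746959/15 ≈ -49797.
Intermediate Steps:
(R(-11) + 1192) + (-302 + 253)*(l(30, 13) + 1043) = ((-11)² + 1192) + (-302 + 253)*(2/30 + 1043) = (121 + 1192) - 49*(2*(1/30) + 1043) = 1313 - 49*(1/15 + 1043) = 1313 - 49*15646/15 = 1313 - 766654/15 = -746959/15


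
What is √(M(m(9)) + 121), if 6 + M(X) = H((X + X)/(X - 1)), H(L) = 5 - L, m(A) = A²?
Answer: 11*√390/20 ≈ 10.862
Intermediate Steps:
M(X) = -1 - 2*X/(-1 + X) (M(X) = -6 + (5 - (X + X)/(X - 1)) = -6 + (5 - 2*X/(-1 + X)) = -1 - 2*X/(-1 + X))
√(M(m(9)) + 121) = √((1 - 3*9²)/(-1 + 9²) + 121) = √((1 - 3*81)/(-1 + 81) + 121) = √((1 - 243)/80 + 121) = √((1/80)*(-242) + 121) = √(-121/40 + 121) = √(4719/40) = 11*√390/20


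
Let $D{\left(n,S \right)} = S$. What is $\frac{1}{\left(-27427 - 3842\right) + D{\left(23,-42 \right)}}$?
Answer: $- \frac{1}{31311} \approx -3.1938 \cdot 10^{-5}$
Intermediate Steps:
$\frac{1}{\left(-27427 - 3842\right) + D{\left(23,-42 \right)}} = \frac{1}{\left(-27427 - 3842\right) - 42} = \frac{1}{-31269 - 42} = \frac{1}{-31311} = - \frac{1}{31311}$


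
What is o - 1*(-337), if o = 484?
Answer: 821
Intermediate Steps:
o - 1*(-337) = 484 - 1*(-337) = 484 + 337 = 821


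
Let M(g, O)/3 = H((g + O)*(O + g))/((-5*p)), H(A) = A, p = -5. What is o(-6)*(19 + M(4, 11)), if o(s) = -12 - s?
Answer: -276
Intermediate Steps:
M(g, O) = 3*(O + g)**2/25 (M(g, O) = 3*(((g + O)*(O + g))/((-5*(-5)))) = 3*(((O + g)*(O + g))/25) = 3*((O + g)**2*(1/25)) = 3*((O + g)**2/25) = 3*(O + g)**2/25)
o(-6)*(19 + M(4, 11)) = (-12 - 1*(-6))*(19 + ((3/25)*11**2 + (3/25)*4**2 + (6/25)*11*4)) = (-12 + 6)*(19 + ((3/25)*121 + (3/25)*16 + 264/25)) = -6*(19 + (363/25 + 48/25 + 264/25)) = -6*(19 + 27) = -6*46 = -276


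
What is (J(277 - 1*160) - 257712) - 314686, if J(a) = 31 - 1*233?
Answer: -572600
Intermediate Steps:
J(a) = -202 (J(a) = 31 - 233 = -202)
(J(277 - 1*160) - 257712) - 314686 = (-202 - 257712) - 314686 = -257914 - 314686 = -572600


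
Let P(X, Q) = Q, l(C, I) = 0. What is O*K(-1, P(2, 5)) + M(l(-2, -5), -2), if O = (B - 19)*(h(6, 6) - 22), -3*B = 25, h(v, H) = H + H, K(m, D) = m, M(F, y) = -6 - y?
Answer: -832/3 ≈ -277.33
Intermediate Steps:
h(v, H) = 2*H
B = -25/3 (B = -⅓*25 = -25/3 ≈ -8.3333)
O = 820/3 (O = (-25/3 - 19)*(2*6 - 22) = -82*(12 - 22)/3 = -82/3*(-10) = 820/3 ≈ 273.33)
O*K(-1, P(2, 5)) + M(l(-2, -5), -2) = (820/3)*(-1) + (-6 - 1*(-2)) = -820/3 + (-6 + 2) = -820/3 - 4 = -832/3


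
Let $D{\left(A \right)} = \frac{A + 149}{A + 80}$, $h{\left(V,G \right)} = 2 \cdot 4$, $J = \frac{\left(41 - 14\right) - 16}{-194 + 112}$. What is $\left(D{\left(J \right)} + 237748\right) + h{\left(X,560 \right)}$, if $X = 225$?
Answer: $\frac{519025417}{2183} \approx 2.3776 \cdot 10^{5}$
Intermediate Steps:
$J = - \frac{11}{82}$ ($J = \frac{27 - 16}{-82} = 11 \left(- \frac{1}{82}\right) = - \frac{11}{82} \approx -0.13415$)
$h{\left(V,G \right)} = 8$
$D{\left(A \right)} = \frac{149 + A}{80 + A}$
$\left(D{\left(J \right)} + 237748\right) + h{\left(X,560 \right)} = \left(\frac{149 - \frac{11}{82}}{80 - \frac{11}{82}} + 237748\right) + 8 = \left(\frac{1}{\frac{6549}{82}} \cdot \frac{12207}{82} + 237748\right) + 8 = \left(\frac{82}{6549} \cdot \frac{12207}{82} + 237748\right) + 8 = \left(\frac{4069}{2183} + 237748\right) + 8 = \frac{519007953}{2183} + 8 = \frac{519025417}{2183}$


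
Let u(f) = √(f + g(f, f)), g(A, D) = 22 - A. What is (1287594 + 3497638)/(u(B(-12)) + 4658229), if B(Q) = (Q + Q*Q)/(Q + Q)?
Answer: 22290706474128/21699097416419 - 4785232*√22/21699097416419 ≈ 1.0273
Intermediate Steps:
B(Q) = (Q + Q²)/(2*Q) (B(Q) = (Q + Q²)/((2*Q)) = (Q + Q²)*(1/(2*Q)) = (Q + Q²)/(2*Q))
u(f) = √22 (u(f) = √(f + (22 - f)) = √22)
(1287594 + 3497638)/(u(B(-12)) + 4658229) = (1287594 + 3497638)/(√22 + 4658229) = 4785232/(4658229 + √22)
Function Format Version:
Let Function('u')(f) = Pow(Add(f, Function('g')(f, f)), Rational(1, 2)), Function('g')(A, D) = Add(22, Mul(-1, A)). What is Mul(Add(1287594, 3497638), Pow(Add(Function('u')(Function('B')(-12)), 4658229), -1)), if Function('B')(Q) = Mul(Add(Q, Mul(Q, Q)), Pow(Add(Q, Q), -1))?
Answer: Add(Rational(22290706474128, 21699097416419), Mul(Rational(-4785232, 21699097416419), Pow(22, Rational(1, 2)))) ≈ 1.0273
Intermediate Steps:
Function('B')(Q) = Mul(Rational(1, 2), Pow(Q, -1), Add(Q, Pow(Q, 2))) (Function('B')(Q) = Mul(Add(Q, Pow(Q, 2)), Pow(Mul(2, Q), -1)) = Mul(Add(Q, Pow(Q, 2)), Mul(Rational(1, 2), Pow(Q, -1))) = Mul(Rational(1, 2), Pow(Q, -1), Add(Q, Pow(Q, 2))))
Function('u')(f) = Pow(22, Rational(1, 2)) (Function('u')(f) = Pow(Add(f, Add(22, Mul(-1, f))), Rational(1, 2)) = Pow(22, Rational(1, 2)))
Mul(Add(1287594, 3497638), Pow(Add(Function('u')(Function('B')(-12)), 4658229), -1)) = Mul(Add(1287594, 3497638), Pow(Add(Pow(22, Rational(1, 2)), 4658229), -1)) = Mul(4785232, Pow(Add(4658229, Pow(22, Rational(1, 2))), -1))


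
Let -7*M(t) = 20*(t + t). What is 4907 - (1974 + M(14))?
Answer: 3013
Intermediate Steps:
M(t) = -40*t/7 (M(t) = -20*(t + t)/7 = -20*2*t/7 = -40*t/7)
4907 - (1974 + M(14)) = 4907 - (1974 - 40/7*14) = 4907 - (1974 - 80) = 4907 - 1*1894 = 4907 - 1894 = 3013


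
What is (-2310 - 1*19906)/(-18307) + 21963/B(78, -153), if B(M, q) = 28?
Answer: 402698689/512596 ≈ 785.61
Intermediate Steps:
(-2310 - 1*19906)/(-18307) + 21963/B(78, -153) = (-2310 - 1*19906)/(-18307) + 21963/28 = (-2310 - 19906)*(-1/18307) + 21963*(1/28) = -22216*(-1/18307) + 21963/28 = 22216/18307 + 21963/28 = 402698689/512596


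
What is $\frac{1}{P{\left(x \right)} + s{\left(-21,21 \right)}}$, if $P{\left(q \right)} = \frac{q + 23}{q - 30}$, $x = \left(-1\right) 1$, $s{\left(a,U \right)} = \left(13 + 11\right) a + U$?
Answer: $- \frac{31}{14995} \approx -0.0020674$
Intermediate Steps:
$s{\left(a,U \right)} = U + 24 a$ ($s{\left(a,U \right)} = 24 a + U = U + 24 a$)
$x = -1$
$P{\left(q \right)} = \frac{23 + q}{-30 + q}$
$\frac{1}{P{\left(x \right)} + s{\left(-21,21 \right)}} = \frac{1}{\frac{23 - 1}{-30 - 1} + \left(21 + 24 \left(-21\right)\right)} = \frac{1}{\frac{1}{-31} \cdot 22 + \left(21 - 504\right)} = \frac{1}{\left(- \frac{1}{31}\right) 22 - 483} = \frac{1}{- \frac{22}{31} - 483} = \frac{1}{- \frac{14995}{31}} = - \frac{31}{14995}$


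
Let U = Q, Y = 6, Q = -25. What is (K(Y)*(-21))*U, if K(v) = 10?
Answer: 5250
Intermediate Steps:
U = -25
(K(Y)*(-21))*U = (10*(-21))*(-25) = -210*(-25) = 5250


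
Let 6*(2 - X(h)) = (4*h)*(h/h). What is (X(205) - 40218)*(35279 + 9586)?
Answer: -1810422390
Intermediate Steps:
X(h) = 2 - 2*h/3 (X(h) = 2 - 4*h*h/h/6 = 2 - 4*h/6 = 2 - 2*h/3)
(X(205) - 40218)*(35279 + 9586) = ((2 - ⅔*205) - 40218)*(35279 + 9586) = ((2 - 410/3) - 40218)*44865 = (-404/3 - 40218)*44865 = -121058/3*44865 = -1810422390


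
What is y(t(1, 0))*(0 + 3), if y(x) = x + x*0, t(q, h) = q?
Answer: 3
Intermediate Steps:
y(x) = x (y(x) = x + 0 = x)
y(t(1, 0))*(0 + 3) = 1*(0 + 3) = 1*3 = 3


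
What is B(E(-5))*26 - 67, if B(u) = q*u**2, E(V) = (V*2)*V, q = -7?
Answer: -455067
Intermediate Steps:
E(V) = 2*V**2 (E(V) = (2*V)*V = 2*V**2)
B(u) = -7*u**2
B(E(-5))*26 - 67 = -7*(2*(-5)**2)**2*26 - 67 = -7*(2*25)**2*26 - 67 = -7*50**2*26 - 67 = -7*2500*26 - 67 = -17500*26 - 67 = -455000 - 67 = -455067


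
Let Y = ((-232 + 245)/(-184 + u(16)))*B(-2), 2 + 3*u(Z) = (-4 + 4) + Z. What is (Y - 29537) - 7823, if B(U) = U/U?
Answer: -20099719/538 ≈ -37360.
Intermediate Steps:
B(U) = 1
u(Z) = -2/3 + Z/3 (u(Z) = -2/3 + ((-4 + 4) + Z)/3 = -2/3 + (0 + Z)/3 = -2/3 + Z/3)
Y = -39/538 (Y = ((-232 + 245)/(-184 + (-2/3 + (1/3)*16)))*1 = (13/(-184 + (-2/3 + 16/3)))*1 = (13/(-184 + 14/3))*1 = (13/(-538/3))*1 = (13*(-3/538))*1 = -39/538*1 = -39/538 ≈ -0.072491)
(Y - 29537) - 7823 = (-39/538 - 29537) - 7823 = -15890945/538 - 7823 = -20099719/538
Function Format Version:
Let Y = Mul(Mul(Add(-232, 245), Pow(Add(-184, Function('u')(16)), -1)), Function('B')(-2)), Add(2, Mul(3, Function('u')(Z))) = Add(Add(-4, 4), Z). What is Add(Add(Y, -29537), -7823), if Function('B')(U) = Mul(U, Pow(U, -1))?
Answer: Rational(-20099719, 538) ≈ -37360.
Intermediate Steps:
Function('B')(U) = 1
Function('u')(Z) = Add(Rational(-2, 3), Mul(Rational(1, 3), Z)) (Function('u')(Z) = Add(Rational(-2, 3), Mul(Rational(1, 3), Add(Add(-4, 4), Z))) = Add(Rational(-2, 3), Mul(Rational(1, 3), Add(0, Z))) = Add(Rational(-2, 3), Mul(Rational(1, 3), Z)))
Y = Rational(-39, 538) (Y = Mul(Mul(Add(-232, 245), Pow(Add(-184, Add(Rational(-2, 3), Mul(Rational(1, 3), 16))), -1)), 1) = Mul(Mul(13, Pow(Add(-184, Add(Rational(-2, 3), Rational(16, 3))), -1)), 1) = Mul(Mul(13, Pow(Add(-184, Rational(14, 3)), -1)), 1) = Mul(Mul(13, Pow(Rational(-538, 3), -1)), 1) = Mul(Mul(13, Rational(-3, 538)), 1) = Mul(Rational(-39, 538), 1) = Rational(-39, 538) ≈ -0.072491)
Add(Add(Y, -29537), -7823) = Add(Add(Rational(-39, 538), -29537), -7823) = Add(Rational(-15890945, 538), -7823) = Rational(-20099719, 538)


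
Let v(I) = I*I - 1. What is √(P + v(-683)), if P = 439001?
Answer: √905489 ≈ 951.57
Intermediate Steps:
v(I) = -1 + I² (v(I) = I² - 1 = -1 + I²)
√(P + v(-683)) = √(439001 + (-1 + (-683)²)) = √(439001 + (-1 + 466489)) = √(439001 + 466488) = √905489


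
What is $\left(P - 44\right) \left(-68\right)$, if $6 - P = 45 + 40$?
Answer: $8364$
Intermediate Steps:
$P = -79$ ($P = 6 - \left(45 + 40\right) = 6 - 85 = -79$)
$\left(P - 44\right) \left(-68\right) = \left(-79 - 44\right) \left(-68\right) = \left(-123\right) \left(-68\right) = 8364$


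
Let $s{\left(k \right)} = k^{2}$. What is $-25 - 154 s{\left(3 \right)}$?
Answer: $-1411$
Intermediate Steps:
$-25 - 154 s{\left(3 \right)} = -25 - 154 \cdot 3^{2} = -25 - 1386 = -1411$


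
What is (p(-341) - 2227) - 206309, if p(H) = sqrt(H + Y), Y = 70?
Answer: -208536 + I*sqrt(271) ≈ -2.0854e+5 + 16.462*I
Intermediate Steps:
p(H) = sqrt(70 + H) (p(H) = sqrt(H + 70) = sqrt(70 + H))
(p(-341) - 2227) - 206309 = (sqrt(70 - 341) - 2227) - 206309 = (sqrt(-271) - 2227) - 206309 = (I*sqrt(271) - 2227) - 206309 = (-2227 + I*sqrt(271)) - 206309 = -208536 + I*sqrt(271)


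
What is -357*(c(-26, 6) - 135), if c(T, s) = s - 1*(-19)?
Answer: 39270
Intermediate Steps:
c(T, s) = 19 + s (c(T, s) = s + 19 = 19 + s)
-357*(c(-26, 6) - 135) = -357*((19 + 6) - 135) = -357*(25 - 135) = -357*(-110) = 39270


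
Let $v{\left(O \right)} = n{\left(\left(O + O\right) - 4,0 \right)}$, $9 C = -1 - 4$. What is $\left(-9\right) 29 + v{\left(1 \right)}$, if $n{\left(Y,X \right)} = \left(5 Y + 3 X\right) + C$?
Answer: $- \frac{2444}{9} \approx -271.56$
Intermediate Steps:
$C = - \frac{5}{9}$ ($C = \frac{-1 - 4}{9} = \frac{1}{9} \left(-5\right) = - \frac{5}{9} \approx -0.55556$)
$n{\left(Y,X \right)} = - \frac{5}{9} + 3 X + 5 Y$ ($n{\left(Y,X \right)} = \left(5 Y + 3 X\right) - \frac{5}{9} = \left(3 X + 5 Y\right) - \frac{5}{9} = - \frac{5}{9} + 3 X + 5 Y$)
$v{\left(O \right)} = - \frac{185}{9} + 10 O$ ($v{\left(O \right)} = - \frac{5}{9} + 3 \cdot 0 + 5 \left(\left(O + O\right) - 4\right) = - \frac{5}{9} + 0 + 5 \left(2 O - 4\right) = - \frac{5}{9} + 0 + 5 \left(-4 + 2 O\right) = - \frac{5}{9} + 0 + \left(-20 + 10 O\right) = - \frac{185}{9} + 10 O$)
$\left(-9\right) 29 + v{\left(1 \right)} = \left(-9\right) 29 + \left(- \frac{185}{9} + 10 \cdot 1\right) = -261 + \left(- \frac{185}{9} + 10\right) = -261 - \frac{95}{9} = - \frac{2444}{9}$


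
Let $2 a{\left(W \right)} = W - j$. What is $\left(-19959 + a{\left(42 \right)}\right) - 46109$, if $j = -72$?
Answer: $-66011$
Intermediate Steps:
$a{\left(W \right)} = 36 + \frac{W}{2}$ ($a{\left(W \right)} = \frac{W - -72}{2} = \frac{W + 72}{2} = \frac{72 + W}{2} = 36 + \frac{W}{2}$)
$\left(-19959 + a{\left(42 \right)}\right) - 46109 = \left(-19959 + \left(36 + \frac{1}{2} \cdot 42\right)\right) - 46109 = \left(-19959 + \left(36 + 21\right)\right) - 46109 = \left(-19959 + 57\right) - 46109 = -19902 - 46109 = -66011$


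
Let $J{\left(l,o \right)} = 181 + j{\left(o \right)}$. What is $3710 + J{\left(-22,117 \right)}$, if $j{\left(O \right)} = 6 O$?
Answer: $4593$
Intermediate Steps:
$J{\left(l,o \right)} = 181 + 6 o$
$3710 + J{\left(-22,117 \right)} = 3710 + \left(181 + 6 \cdot 117\right) = 3710 + \left(181 + 702\right) = 3710 + 883 = 4593$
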